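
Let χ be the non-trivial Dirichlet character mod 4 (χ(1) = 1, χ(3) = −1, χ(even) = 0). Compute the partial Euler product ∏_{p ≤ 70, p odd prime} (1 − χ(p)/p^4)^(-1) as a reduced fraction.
∏ = 1651066280281380138536686837541579766361280941939967829361597654494040671703/1669523570694536178861740034086625672835197425049896317943747132528787456000

The odd primes p ≤ 70 are [3, 5, 7, 11, 13, 17, 19, 23, 29, 31, 37, 41, 43, 47, 53, 59, 61, 67]. For each, χ(p) = 1 if p ≡ 1 mod 4, χ(p) = −1 if p ≡ 3 mod 4. Taking (1 − χ(p)/p^4)^(-1) = p^4/(p^4 − χ(p)): (1 − (-1)/3^4)^(-1) · (1 − (1)/5^4)^(-1) · (1 − (-1)/7^4)^(-1) · (1 − (-1)/11^4)^(-1) · (1 − (1)/13^4)^(-1) · (1 − (1)/17^4)^(-1) · (1 − (-1)/19^4)^(-1) · (1 − (-1)/23^4)^(-1) · (1 − (1)/29^4)^(-1) · (1 − (-1)/31^4)^(-1) · (1 − (1)/37^4)^(-1) · (1 − (1)/41^4)^(-1) · (1 − (-1)/43^4)^(-1) · (1 − (-1)/47^4)^(-1) · (1 − (1)/53^4)^(-1) · (1 − (-1)/59^4)^(-1) · (1 − (1)/61^4)^(-1) · (1 − (-1)/67^4)^(-1) = 1651066280281380138536686837541579766361280941939967829361597654494040671703/1669523570694536178861740034086625672835197425049896317943747132528787456000.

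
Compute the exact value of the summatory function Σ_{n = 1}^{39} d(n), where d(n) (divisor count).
Σ_{n ≤ 39} d(n) = 150

Compute d(n) for each 1 ≤ n ≤ 39: d(1) = 1, d(2) = 2, d(3) = 2, d(4) = 3, d(5) = 2, d(6) = 4, d(7) = 2, d(8) = 4, d(9) = 3, d(10) = 4, d(11) = 2, d(12) = 6, d(13) = 2, d(14) = 4, d(15) = 4, d(16) = 5, d(17) = 2, d(18) = 6, d(19) = 2, d(20) = 6, d(21) = 4, d(22) = 4, d(23) = 2, d(24) = 8, d(25) = 3, d(26) = 4, d(27) = 4, d(28) = 6, d(29) = 2, d(30) = 8, d(31) = 2, d(32) = 6, d(33) = 4, d(34) = 4, d(35) = 4, d(36) = 9, d(37) = 2, d(38) = 4, d(39) = 4. Summing all 39 values: 150. (Dirichlet's divisor formula: Σ_{n ≤ x} d(n) = x ln(x) + (2γ − 1) x + O(√x). For x = 39, the asymptotic estimate is ≈ 148.90.)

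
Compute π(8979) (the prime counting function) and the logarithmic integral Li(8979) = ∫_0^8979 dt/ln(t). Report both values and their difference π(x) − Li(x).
π(8979) = 1116;  Li(8979) ≈ 1134.64;  π(x) − Li(x) ≈ -18.64.

Direct count of primes ≤ 8979 gives π(8979) = 1116. Numerical evaluation of the logarithmic integral gives Li(8979) ≈ 1134.64. The difference π(x) − Li(x) ≈ -18.64 is typically negative for small/moderate x (Li(x) overestimates), though Littlewood's theorem shows this sign changes infinitely often.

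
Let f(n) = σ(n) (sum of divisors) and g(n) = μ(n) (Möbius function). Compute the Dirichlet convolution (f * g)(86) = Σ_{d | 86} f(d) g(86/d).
(σ * μ)(86) = 86

Divisors of 86: [1, 2, 43, 86]. For each d | 86:
  d = 1: σ(1) · μ(86/1) = 1 · 1 = 1
  d = 2: σ(2) · μ(86/2) = 3 · -1 = -3
  d = 43: σ(43) · μ(86/43) = 44 · -1 = -44
  d = 86: σ(86) · μ(86/86) = 132 · 1 = 132
Summing: (σ * μ)(86) = 1 + -3 + -44 + 132 = 86.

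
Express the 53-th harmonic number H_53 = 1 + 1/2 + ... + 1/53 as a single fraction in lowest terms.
H_53 = 748469853272339196210427/164249358725037825439200

Direct summation: H_53 = 1 + 1/2 + ... + 1/53. The least common denominator is lcm(1, ..., 53) = 164249358725037825439200; over this denominator the numerator is 164249358725037825439200 + 82124679362518912719600 + 54749786241679275146400 + 41062339681259456359800 + 32849871745007565087840 + 27374893120839637573200 + 23464194103576832205600 + 20531169840629728179900 + 18249928747226425048800 + 16424935872503782543920 + 14931759884094347767200 + 13687446560419818786600 + 12634566055772140418400 + 11732097051788416102800 + 10949957248335855029280 + 10265584920314864089950 + 9661726983825754437600 + 9124964373613212524400 + 8644703090791464496800 + 8212467936251891271960 + 7821398034525610735200 + 7465879942047173883600 + 7141276466305992410400 + 6843723280209909393300 + 6569974349001513017568 + 6317283027886070209200 + 6083309582408808349600 + 5866048525894208051400 + 5663770990518545704800 + 5474978624167927514640 + 5298366410485091143200 + 5132792460157432044975 + 4977253294698115922400 + 4830863491912877218800 + 4692838820715366441120 + 4562482186806606262200 + 4439171857433454741600 + 4322351545395732248400 + 4211522018590713472800 + 4106233968125945635980 + 4006081920122873791200 + 3910699017262805367600 + 3819752528489251754400 + 3732939971023586941800 + 3649985749445285009760 + 3570638233152996205200 + 3494667206915698413600 + 3421861640104954696650 + 3352027729082404600800 + 3284987174500756508784 + 3220575661275251479200 + 3158641513943035104600 + 3099044504245996706400 = 748469853272339196210427, so H_53 = 748469853272339196210427/164249358725037825439200 (already in lowest terms) ≈ 4.55691. (The PNT-adjacent estimate ln(53) + γ ≈ 4.54751 matches within O(1/n).)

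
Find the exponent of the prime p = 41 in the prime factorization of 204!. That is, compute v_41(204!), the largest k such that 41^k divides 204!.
v_41(204!) = 4

Legendre's formula: v_p(n!) = Σ_{k ≥ 1} ⌊n / p^k⌋. For p = 41, n = 204, the terms are:
  ⌊204/41^1⌋ = ⌊204/41⌋ = 4
(the next term ⌊204/41^2⌋ = 0, terminating the sum). Summing: v_41(204!) = 4 = 4.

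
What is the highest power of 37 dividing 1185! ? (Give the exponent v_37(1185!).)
v_37(1185!) = 32

Legendre's formula: v_p(n!) = Σ_{k ≥ 1} ⌊n / p^k⌋. For p = 37, n = 1185, the terms are:
  ⌊1185/37^1⌋ = ⌊1185/37⌋ = 32
(the next term ⌊1185/37^2⌋ = 0, terminating the sum). Summing: v_37(1185!) = 32 = 32.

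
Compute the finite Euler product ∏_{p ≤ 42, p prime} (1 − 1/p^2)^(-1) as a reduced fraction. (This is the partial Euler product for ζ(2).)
∏ = 10043314222393291843289/6135418369257504768000

The primes p ≤ 42 are [2, 3, 5, 7, 11, 13, 17, 19, 23, 29, 31, 37, 41]. For each prime, (1 − 1/p^2)^(-1) = p^2 / (p^2 − 1). The product is (1 − 1/2^2)^(-1), (1 − 1/3^2)^(-1), (1 − 1/5^2)^(-1), (1 − 1/7^2)^(-1), (1 − 1/11^2)^(-1), (1 − 1/13^2)^(-1), (1 − 1/17^2)^(-1), (1 − 1/19^2)^(-1), (1 − 1/23^2)^(-1), (1 − 1/29^2)^(-1), (1 − 1/31^2)^(-1), (1 − 1/37^2)^(-1), (1 − 1/41^2)^(-1) = ∏ p^2 / (p^2 − 1) = 10043314222393291843289/6135418369257504768000.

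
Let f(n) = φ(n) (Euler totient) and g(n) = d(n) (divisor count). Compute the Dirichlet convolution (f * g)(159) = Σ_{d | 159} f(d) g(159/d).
(φ * d)(159) = 216

Divisors of 159: [1, 3, 53, 159]. For each d | 159:
  d = 1: φ(1) · d(159/1) = 1 · 4 = 4
  d = 3: φ(3) · d(159/3) = 2 · 2 = 4
  d = 53: φ(53) · d(159/53) = 52 · 2 = 104
  d = 159: φ(159) · d(159/159) = 104 · 1 = 104
Summing: (φ * d)(159) = 4 + 4 + 104 + 104 = 216.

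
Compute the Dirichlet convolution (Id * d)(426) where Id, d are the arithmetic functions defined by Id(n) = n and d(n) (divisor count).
(Id * d)(426) = 1460

Divisors of 426: [1, 2, 3, 6, 71, 142, 213, 426]. For each d | 426:
  d = 1: Id(1) · d(426/1) = 1 · 8 = 8
  d = 2: Id(2) · d(426/2) = 2 · 4 = 8
  d = 3: Id(3) · d(426/3) = 3 · 4 = 12
  d = 6: Id(6) · d(426/6) = 6 · 2 = 12
  d = 71: Id(71) · d(426/71) = 71 · 4 = 284
  d = 142: Id(142) · d(426/142) = 142 · 2 = 284
  d = 213: Id(213) · d(426/213) = 213 · 2 = 426
  d = 426: Id(426) · d(426/426) = 426 · 1 = 426
Summing: (Id * d)(426) = 8 + 8 + 12 + 12 + 284 + 284 + 426 + 426 = 1460.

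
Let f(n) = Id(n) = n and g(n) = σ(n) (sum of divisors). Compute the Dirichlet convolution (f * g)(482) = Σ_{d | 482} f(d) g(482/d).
(Id * σ)(482) = 2415

Divisors of 482: [1, 2, 241, 482]. For each d | 482:
  d = 1: Id(1) · σ(482/1) = 1 · 726 = 726
  d = 2: Id(2) · σ(482/2) = 2 · 242 = 484
  d = 241: Id(241) · σ(482/241) = 241 · 3 = 723
  d = 482: Id(482) · σ(482/482) = 482 · 1 = 482
Summing: (Id * σ)(482) = 726 + 484 + 723 + 482 = 2415.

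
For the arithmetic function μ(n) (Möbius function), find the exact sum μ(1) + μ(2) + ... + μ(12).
Σ_{n ≤ 12} μ(n) = -2

Compute μ(n) for each 1 ≤ n ≤ 12: μ(1) = 1, μ(2) = -1, μ(3) = -1, μ(4) = 0, μ(5) = -1, μ(6) = 1, μ(7) = -1, μ(8) = 0, μ(9) = 0, μ(10) = 1, μ(11) = -1, μ(12) = 0. Summing all 12 values: -2. (Mertens function M(x) = Σ_{n ≤ x} μ(n); on average M(x) should be small (PNT ⟺ M(x) = o(x)).)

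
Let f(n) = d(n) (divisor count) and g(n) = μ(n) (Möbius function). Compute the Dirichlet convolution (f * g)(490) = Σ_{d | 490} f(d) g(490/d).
(d * μ)(490) = 1

Divisors of 490: [1, 2, 5, 7, 10, 14, 35, 49, 70, 98, 245, 490]. For each d | 490:
  d = 1: d(1) · μ(490/1) = 1 · 0 = 0
  d = 2: d(2) · μ(490/2) = 2 · 0 = 0
  d = 5: d(5) · μ(490/5) = 2 · 0 = 0
  d = 7: d(7) · μ(490/7) = 2 · -1 = -2
  d = 10: d(10) · μ(490/10) = 4 · 0 = 0
  d = 14: d(14) · μ(490/14) = 4 · 1 = 4
  d = 35: d(35) · μ(490/35) = 4 · 1 = 4
  d = 49: d(49) · μ(490/49) = 3 · 1 = 3
  d = 70: d(70) · μ(490/70) = 8 · -1 = -8
  d = 98: d(98) · μ(490/98) = 6 · -1 = -6
  d = 245: d(245) · μ(490/245) = 6 · -1 = -6
  d = 490: d(490) · μ(490/490) = 12 · 1 = 12
Summing: (d * μ)(490) = 0 + 0 + 0 + -2 + 0 + 4 + 4 + 3 + -8 + -6 + -6 + 12 = 1.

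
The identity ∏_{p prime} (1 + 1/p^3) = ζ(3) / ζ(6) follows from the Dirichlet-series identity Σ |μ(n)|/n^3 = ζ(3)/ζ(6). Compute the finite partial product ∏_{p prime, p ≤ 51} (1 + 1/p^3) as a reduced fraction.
∏ = 8015182591485824614015950466842624/6783810016842653083409665472454505

The primes p ≤ 51 are [2, 3, 5, 7, 11, 13, 17, 19, 23, 29, 31, 37, 41, 43, 47]. For each, (1 + 1/p^3) = (p^3 + 1)/p^3. Multiplying these fractions over p ∈ [2, 3, 5, 7, 11, 13, 17, 19, 23, 29, 31, 37, 41, 43, 47] gives 8015182591485824614015950466842624/6783810016842653083409665472454505. (In the limit P → ∞ this tends to ζ(3)/ζ(6).)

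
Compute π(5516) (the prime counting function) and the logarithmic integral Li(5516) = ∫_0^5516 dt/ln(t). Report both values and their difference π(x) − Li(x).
π(5516) = 728;  Li(5516) ≈ 744.51;  π(x) − Li(x) ≈ -16.51.

Direct count of primes ≤ 5516 gives π(5516) = 728. Numerical evaluation of the logarithmic integral gives Li(5516) ≈ 744.51. The difference π(x) − Li(x) ≈ -16.51 is typically negative for small/moderate x (Li(x) overestimates), though Littlewood's theorem shows this sign changes infinitely often.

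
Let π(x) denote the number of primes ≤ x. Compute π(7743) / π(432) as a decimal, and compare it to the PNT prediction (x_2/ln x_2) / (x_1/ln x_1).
π(7743)/π(432) = 982/83 ≈ 11.8313;  PNT prediction ≈ 12.1467.

π(432) = 83 and π(7743) = 982, so π(7743)/π(432) ≈ 11.8313. The PNT-predicted ratio is (7743/ln(7743)) / (432/ln(432)) ≈ 12.1467. The two agree to within a few percent, as expected.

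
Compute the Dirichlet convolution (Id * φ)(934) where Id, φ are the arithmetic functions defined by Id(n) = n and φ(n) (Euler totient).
(Id * φ)(934) = 2799

Divisors of 934: [1, 2, 467, 934]. For each d | 934:
  d = 1: Id(1) · φ(934/1) = 1 · 466 = 466
  d = 2: Id(2) · φ(934/2) = 2 · 466 = 932
  d = 467: Id(467) · φ(934/467) = 467 · 1 = 467
  d = 934: Id(934) · φ(934/934) = 934 · 1 = 934
Summing: (Id * φ)(934) = 466 + 932 + 467 + 934 = 2799.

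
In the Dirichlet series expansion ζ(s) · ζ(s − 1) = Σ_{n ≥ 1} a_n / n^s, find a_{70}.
σ(70) = 144

In the product (Σ m^0/m^s)(Σ k / k^s) = Σ (Σ_{d | n} d) / n^s, the coefficient of 1/n^s is σ(n) = Σ_{d | n} d. For n = 70, divisors are [1, 2, 5, 7, 10, 14, 35, 70]; summing: σ(70) = 144.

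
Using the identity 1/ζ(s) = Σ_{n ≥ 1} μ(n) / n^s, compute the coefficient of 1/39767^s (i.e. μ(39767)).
μ(39767) = 1

Factor n = 39767 = 7 · 13 · 19 · 23. μ(n) = 0 if any exponent ≥ 2 (not squarefree); otherwise μ(n) = (−1)^{ω(n)} where ω(n) is the number of distinct prime factors. Applying: μ(39767) = 1.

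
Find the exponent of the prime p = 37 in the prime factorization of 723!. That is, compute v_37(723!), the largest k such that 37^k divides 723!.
v_37(723!) = 19

Legendre's formula: v_p(n!) = Σ_{k ≥ 1} ⌊n / p^k⌋. For p = 37, n = 723, the terms are:
  ⌊723/37^1⌋ = ⌊723/37⌋ = 19
(the next term ⌊723/37^2⌋ = 0, terminating the sum). Summing: v_37(723!) = 19 = 19.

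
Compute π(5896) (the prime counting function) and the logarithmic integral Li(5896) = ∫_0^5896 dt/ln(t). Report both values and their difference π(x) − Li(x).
π(5896) = 775;  Li(5896) ≈ 788.45;  π(x) − Li(x) ≈ -13.45.

Direct count of primes ≤ 5896 gives π(5896) = 775. Numerical evaluation of the logarithmic integral gives Li(5896) ≈ 788.45. The difference π(x) − Li(x) ≈ -13.45 is typically negative for small/moderate x (Li(x) overestimates), though Littlewood's theorem shows this sign changes infinitely often.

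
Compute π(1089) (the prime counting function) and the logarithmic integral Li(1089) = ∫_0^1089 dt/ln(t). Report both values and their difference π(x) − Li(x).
π(1089) = 181;  Li(1089) ≈ 190.41;  π(x) − Li(x) ≈ -9.41.

Direct count of primes ≤ 1089 gives π(1089) = 181. Numerical evaluation of the logarithmic integral gives Li(1089) ≈ 190.41. The difference π(x) − Li(x) ≈ -9.41 is typically negative for small/moderate x (Li(x) overestimates), though Littlewood's theorem shows this sign changes infinitely often.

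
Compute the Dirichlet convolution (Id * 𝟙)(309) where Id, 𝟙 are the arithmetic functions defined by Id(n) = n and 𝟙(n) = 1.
(Id * 𝟙)(309) = 416

Divisors of 309: [1, 3, 103, 309]. For each d | 309:
  d = 1: Id(1) · 𝟙(309/1) = 1 · 1 = 1
  d = 3: Id(3) · 𝟙(309/3) = 3 · 1 = 3
  d = 103: Id(103) · 𝟙(309/103) = 103 · 1 = 103
  d = 309: Id(309) · 𝟙(309/309) = 309 · 1 = 309
Summing: (Id * 𝟙)(309) = 1 + 3 + 103 + 309 = 416.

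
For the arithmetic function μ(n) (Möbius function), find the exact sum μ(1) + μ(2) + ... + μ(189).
Σ_{n ≤ 189} μ(n) = -3

Compute μ(n) for each 1 ≤ n ≤ 189: μ(1) = 1, μ(2) = -1, μ(3) = -1, μ(4) = 0, μ(5) = -1, μ(6) = 1, μ(7) = -1, μ(8) = 0, μ(9) = 0, μ(10) = 1, μ(11) = -1, μ(12) = 0, μ(13) = -1, μ(14) = 1, μ(15) = 1, μ(16) = 0, μ(17) = -1, μ(18) = 0, μ(19) = -1, μ(20) = 0, μ(21) = 1, μ(22) = 1, μ(23) = -1, μ(24) = 0, μ(25) = 0, μ(26) = 1, μ(27) = 0, μ(28) = 0, μ(29) = -1, μ(30) = -1, μ(31) = -1, μ(32) = 0, μ(33) = 1, μ(34) = 1, μ(35) = 1, μ(36) = 0, μ(37) = -1, μ(38) = 1, μ(39) = 1, μ(40) = 0, μ(41) = -1, μ(42) = -1, μ(43) = -1, μ(44) = 0, μ(45) = 0, μ(46) = 1, μ(47) = -1, μ(48) = 0, μ(49) = 0, μ(50) = 0, μ(51) = 1, μ(52) = 0, μ(53) = -1, μ(54) = 0, μ(55) = 1, μ(56) = 0, μ(57) = 1, μ(58) = 1, μ(59) = -1, μ(60) = 0, μ(61) = -1, μ(62) = 1, μ(63) = 0, μ(64) = 0, μ(65) = 1, μ(66) = -1, μ(67) = -1, μ(68) = 0, μ(69) = 1, μ(70) = -1, μ(71) = -1, μ(72) = 0, μ(73) = -1, μ(74) = 1, μ(75) = 0, μ(76) = 0, μ(77) = 1, μ(78) = -1, μ(79) = -1, μ(80) = 0, μ(81) = 0, μ(82) = 1, μ(83) = -1, μ(84) = 0, μ(85) = 1, μ(86) = 1, μ(87) = 1, μ(88) = 0, μ(89) = -1, μ(90) = 0, μ(91) = 1, μ(92) = 0, μ(93) = 1, μ(94) = 1, μ(95) = 1, μ(96) = 0, μ(97) = -1, μ(98) = 0, μ(99) = 0, μ(100) = 0, μ(101) = -1, μ(102) = -1, μ(103) = -1, μ(104) = 0, μ(105) = -1, μ(106) = 1, μ(107) = -1, μ(108) = 0, μ(109) = -1, μ(110) = -1, μ(111) = 1, μ(112) = 0, μ(113) = -1, μ(114) = -1, μ(115) = 1, μ(116) = 0, μ(117) = 0, μ(118) = 1, μ(119) = 1, μ(120) = 0, μ(121) = 0, μ(122) = 1, μ(123) = 1, μ(124) = 0, μ(125) = 0, μ(126) = 0, μ(127) = -1, μ(128) = 0, μ(129) = 1, μ(130) = -1, μ(131) = -1, μ(132) = 0, μ(133) = 1, μ(134) = 1, μ(135) = 0, μ(136) = 0, μ(137) = -1, μ(138) = -1, μ(139) = -1, μ(140) = 0, μ(141) = 1, μ(142) = 1, μ(143) = 1, μ(144) = 0, μ(145) = 1, μ(146) = 1, μ(147) = 0, μ(148) = 0, μ(149) = -1, μ(150) = 0, μ(151) = -1, μ(152) = 0, μ(153) = 0, μ(154) = -1, μ(155) = 1, μ(156) = 0, μ(157) = -1, μ(158) = 1, μ(159) = 1, μ(160) = 0, μ(161) = 1, μ(162) = 0, μ(163) = -1, μ(164) = 0, μ(165) = -1, μ(166) = 1, μ(167) = -1, μ(168) = 0, μ(169) = 0, μ(170) = -1, μ(171) = 0, μ(172) = 0, μ(173) = -1, μ(174) = -1, μ(175) = 0, μ(176) = 0, μ(177) = 1, μ(178) = 1, μ(179) = -1, μ(180) = 0, μ(181) = -1, μ(182) = -1, μ(183) = 1, μ(184) = 0, μ(185) = 1, μ(186) = -1, μ(187) = 1, μ(188) = 0, μ(189) = 0. Summing all 189 values: -3. (Mertens function M(x) = Σ_{n ≤ x} μ(n); on average M(x) should be small (PNT ⟺ M(x) = o(x)).)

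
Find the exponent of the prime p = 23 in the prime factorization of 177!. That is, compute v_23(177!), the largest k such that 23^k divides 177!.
v_23(177!) = 7

Legendre's formula: v_p(n!) = Σ_{k ≥ 1} ⌊n / p^k⌋. For p = 23, n = 177, the terms are:
  ⌊177/23^1⌋ = ⌊177/23⌋ = 7
(the next term ⌊177/23^2⌋ = 0, terminating the sum). Summing: v_23(177!) = 7 = 7.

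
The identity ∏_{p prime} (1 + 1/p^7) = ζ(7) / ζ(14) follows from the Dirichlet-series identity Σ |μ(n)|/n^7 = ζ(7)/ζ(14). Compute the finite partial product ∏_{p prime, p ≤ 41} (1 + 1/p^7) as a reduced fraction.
∏ = 906276285123367303463952471174214707523220166331900002148763513926498754947885274824704/898827234959603916464015184677991123451710902595120068322823619866941706124048533178125

The primes p ≤ 41 are [2, 3, 5, 7, 11, 13, 17, 19, 23, 29, 31, 37, 41]. For each, (1 + 1/p^7) = (p^7 + 1)/p^7. Multiplying these fractions over p ∈ [2, 3, 5, 7, 11, 13, 17, 19, 23, 29, 31, 37, 41] gives 906276285123367303463952471174214707523220166331900002148763513926498754947885274824704/898827234959603916464015184677991123451710902595120068322823619866941706124048533178125. (In the limit P → ∞ this tends to ζ(7)/ζ(14).)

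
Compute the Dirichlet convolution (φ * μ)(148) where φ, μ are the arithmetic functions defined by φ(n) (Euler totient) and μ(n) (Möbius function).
(φ * μ)(148) = 35

Divisors of 148: [1, 2, 4, 37, 74, 148]. For each d | 148:
  d = 1: φ(1) · μ(148/1) = 1 · 0 = 0
  d = 2: φ(2) · μ(148/2) = 1 · 1 = 1
  d = 4: φ(4) · μ(148/4) = 2 · -1 = -2
  d = 37: φ(37) · μ(148/37) = 36 · 0 = 0
  d = 74: φ(74) · μ(148/74) = 36 · -1 = -36
  d = 148: φ(148) · μ(148/148) = 72 · 1 = 72
Summing: (φ * μ)(148) = 0 + 1 + -2 + 0 + -36 + 72 = 35.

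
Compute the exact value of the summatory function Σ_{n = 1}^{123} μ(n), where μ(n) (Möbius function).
Σ_{n ≤ 123} μ(n) = -1

Compute μ(n) for each 1 ≤ n ≤ 123: μ(1) = 1, μ(2) = -1, μ(3) = -1, μ(4) = 0, μ(5) = -1, μ(6) = 1, μ(7) = -1, μ(8) = 0, μ(9) = 0, μ(10) = 1, μ(11) = -1, μ(12) = 0, μ(13) = -1, μ(14) = 1, μ(15) = 1, μ(16) = 0, μ(17) = -1, μ(18) = 0, μ(19) = -1, μ(20) = 0, μ(21) = 1, μ(22) = 1, μ(23) = -1, μ(24) = 0, μ(25) = 0, μ(26) = 1, μ(27) = 0, μ(28) = 0, μ(29) = -1, μ(30) = -1, μ(31) = -1, μ(32) = 0, μ(33) = 1, μ(34) = 1, μ(35) = 1, μ(36) = 0, μ(37) = -1, μ(38) = 1, μ(39) = 1, μ(40) = 0, μ(41) = -1, μ(42) = -1, μ(43) = -1, μ(44) = 0, μ(45) = 0, μ(46) = 1, μ(47) = -1, μ(48) = 0, μ(49) = 0, μ(50) = 0, μ(51) = 1, μ(52) = 0, μ(53) = -1, μ(54) = 0, μ(55) = 1, μ(56) = 0, μ(57) = 1, μ(58) = 1, μ(59) = -1, μ(60) = 0, μ(61) = -1, μ(62) = 1, μ(63) = 0, μ(64) = 0, μ(65) = 1, μ(66) = -1, μ(67) = -1, μ(68) = 0, μ(69) = 1, μ(70) = -1, μ(71) = -1, μ(72) = 0, μ(73) = -1, μ(74) = 1, μ(75) = 0, μ(76) = 0, μ(77) = 1, μ(78) = -1, μ(79) = -1, μ(80) = 0, μ(81) = 0, μ(82) = 1, μ(83) = -1, μ(84) = 0, μ(85) = 1, μ(86) = 1, μ(87) = 1, μ(88) = 0, μ(89) = -1, μ(90) = 0, μ(91) = 1, μ(92) = 0, μ(93) = 1, μ(94) = 1, μ(95) = 1, μ(96) = 0, μ(97) = -1, μ(98) = 0, μ(99) = 0, μ(100) = 0, μ(101) = -1, μ(102) = -1, μ(103) = -1, μ(104) = 0, μ(105) = -1, μ(106) = 1, μ(107) = -1, μ(108) = 0, μ(109) = -1, μ(110) = -1, μ(111) = 1, μ(112) = 0, μ(113) = -1, μ(114) = -1, μ(115) = 1, μ(116) = 0, μ(117) = 0, μ(118) = 1, μ(119) = 1, μ(120) = 0, μ(121) = 0, μ(122) = 1, μ(123) = 1. Summing all 123 values: -1. (Mertens function M(x) = Σ_{n ≤ x} μ(n); on average M(x) should be small (PNT ⟺ M(x) = o(x)).)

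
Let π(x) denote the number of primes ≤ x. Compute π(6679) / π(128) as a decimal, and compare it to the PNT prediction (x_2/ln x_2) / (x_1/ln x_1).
π(6679)/π(128) = 861/31 ≈ 27.7742;  PNT prediction ≈ 28.7482.

π(128) = 31 and π(6679) = 861, so π(6679)/π(128) ≈ 27.7742. The PNT-predicted ratio is (6679/ln(6679)) / (128/ln(128)) ≈ 28.7482. The two agree to within a few percent, as expected.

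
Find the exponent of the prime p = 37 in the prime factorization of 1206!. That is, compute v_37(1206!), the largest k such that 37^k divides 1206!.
v_37(1206!) = 32

Legendre's formula: v_p(n!) = Σ_{k ≥ 1} ⌊n / p^k⌋. For p = 37, n = 1206, the terms are:
  ⌊1206/37^1⌋ = ⌊1206/37⌋ = 32
(the next term ⌊1206/37^2⌋ = 0, terminating the sum). Summing: v_37(1206!) = 32 = 32.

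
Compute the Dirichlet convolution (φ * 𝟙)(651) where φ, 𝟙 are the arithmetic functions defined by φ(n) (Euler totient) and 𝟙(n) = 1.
(φ * 𝟙)(651) = 651

Divisors of 651: [1, 3, 7, 21, 31, 93, 217, 651]. For each d | 651:
  d = 1: φ(1) · 𝟙(651/1) = 1 · 1 = 1
  d = 3: φ(3) · 𝟙(651/3) = 2 · 1 = 2
  d = 7: φ(7) · 𝟙(651/7) = 6 · 1 = 6
  d = 21: φ(21) · 𝟙(651/21) = 12 · 1 = 12
  d = 31: φ(31) · 𝟙(651/31) = 30 · 1 = 30
  d = 93: φ(93) · 𝟙(651/93) = 60 · 1 = 60
  d = 217: φ(217) · 𝟙(651/217) = 180 · 1 = 180
  d = 651: φ(651) · 𝟙(651/651) = 360 · 1 = 360
Summing: (φ * 𝟙)(651) = 1 + 2 + 6 + 12 + 30 + 60 + 180 + 360 = 651.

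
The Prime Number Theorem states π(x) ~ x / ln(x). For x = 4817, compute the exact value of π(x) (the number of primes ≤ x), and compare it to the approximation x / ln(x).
π(4817) = 649;  x/ln(x) ≈ 568.05;  relative error ≈ 12.47%.

Directly count primes up to 4817: π(4817) = 649. The PNT approximation gives 4817/ln(4817) ≈ 4817/8.47991 ≈ 568.05. Relative error (π(x) − x/ln(x)) / π(x) ≈ 12.47%; the approximation is known to undercount slightly (Li(x) is a better estimate).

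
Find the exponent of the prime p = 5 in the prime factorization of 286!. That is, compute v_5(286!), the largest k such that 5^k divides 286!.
v_5(286!) = 70

Legendre's formula: v_p(n!) = Σ_{k ≥ 1} ⌊n / p^k⌋. For p = 5, n = 286, the terms are:
  ⌊286/5^1⌋ = ⌊286/5⌋ = 57
  ⌊286/5^2⌋ = ⌊286/25⌋ = 11
  ⌊286/5^3⌋ = ⌊286/125⌋ = 2
(the next term ⌊286/5^4⌋ = 0, terminating the sum). Summing: v_5(286!) = 57 + 11 + 2 = 70.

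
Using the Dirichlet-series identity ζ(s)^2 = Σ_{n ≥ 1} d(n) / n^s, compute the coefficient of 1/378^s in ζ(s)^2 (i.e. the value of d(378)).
d(378) = 16

ζ(s)^2 = (Σ 1/m^s)(Σ 1/k^s). The coefficient of 1/n^s in the product is the number of ordered pairs (m, k) with mk = n, which equals d(n). For n = 378, divisors are [1, 2, 3, 6, 7, 9, 14, 18, 21, 27, 42, 54, 63, 126, 189, 378], so d(378) = 16.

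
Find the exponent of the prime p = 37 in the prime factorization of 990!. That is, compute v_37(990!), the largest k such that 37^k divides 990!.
v_37(990!) = 26

Legendre's formula: v_p(n!) = Σ_{k ≥ 1} ⌊n / p^k⌋. For p = 37, n = 990, the terms are:
  ⌊990/37^1⌋ = ⌊990/37⌋ = 26
(the next term ⌊990/37^2⌋ = 0, terminating the sum). Summing: v_37(990!) = 26 = 26.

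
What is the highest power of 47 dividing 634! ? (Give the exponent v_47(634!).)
v_47(634!) = 13

Legendre's formula: v_p(n!) = Σ_{k ≥ 1} ⌊n / p^k⌋. For p = 47, n = 634, the terms are:
  ⌊634/47^1⌋ = ⌊634/47⌋ = 13
(the next term ⌊634/47^2⌋ = 0, terminating the sum). Summing: v_47(634!) = 13 = 13.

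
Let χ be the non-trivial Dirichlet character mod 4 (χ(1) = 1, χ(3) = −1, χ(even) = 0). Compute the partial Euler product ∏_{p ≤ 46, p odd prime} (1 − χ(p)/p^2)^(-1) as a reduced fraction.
∏ = 11477831542914938630143/12524769798782976000000

The odd primes p ≤ 46 are [3, 5, 7, 11, 13, 17, 19, 23, 29, 31, 37, 41, 43]. For each, χ(p) = 1 if p ≡ 1 mod 4, χ(p) = −1 if p ≡ 3 mod 4. Taking (1 − χ(p)/p^2)^(-1) = p^2/(p^2 − χ(p)): (1 − (-1)/3^2)^(-1) · (1 − (1)/5^2)^(-1) · (1 − (-1)/7^2)^(-1) · (1 − (-1)/11^2)^(-1) · (1 − (1)/13^2)^(-1) · (1 − (1)/17^2)^(-1) · (1 − (-1)/19^2)^(-1) · (1 − (-1)/23^2)^(-1) · (1 − (1)/29^2)^(-1) · (1 − (-1)/31^2)^(-1) · (1 − (1)/37^2)^(-1) · (1 − (1)/41^2)^(-1) · (1 − (-1)/43^2)^(-1) = 11477831542914938630143/12524769798782976000000.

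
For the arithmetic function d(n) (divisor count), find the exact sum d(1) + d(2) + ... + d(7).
Σ_{n ≤ 7} d(n) = 16

Compute d(n) for each 1 ≤ n ≤ 7: d(1) = 1, d(2) = 2, d(3) = 2, d(4) = 3, d(5) = 2, d(6) = 4, d(7) = 2. Summing all 7 values: 16. (Dirichlet's divisor formula: Σ_{n ≤ x} d(n) = x ln(x) + (2γ − 1) x + O(√x). For x = 7, the asymptotic estimate is ≈ 14.70.)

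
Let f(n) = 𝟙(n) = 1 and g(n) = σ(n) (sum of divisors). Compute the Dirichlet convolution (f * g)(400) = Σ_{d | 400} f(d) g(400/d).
(𝟙 * σ)(400) = 2166

Divisors of 400: [1, 2, 4, 5, 8, 10, 16, 20, 25, 40, 50, 80, 100, 200, 400]. For each d | 400:
  d = 1: 𝟙(1) · σ(400/1) = 1 · 961 = 961
  d = 2: 𝟙(2) · σ(400/2) = 1 · 465 = 465
  d = 4: 𝟙(4) · σ(400/4) = 1 · 217 = 217
  d = 5: 𝟙(5) · σ(400/5) = 1 · 186 = 186
  d = 8: 𝟙(8) · σ(400/8) = 1 · 93 = 93
  d = 10: 𝟙(10) · σ(400/10) = 1 · 90 = 90
  d = 16: 𝟙(16) · σ(400/16) = 1 · 31 = 31
  d = 20: 𝟙(20) · σ(400/20) = 1 · 42 = 42
  d = 25: 𝟙(25) · σ(400/25) = 1 · 31 = 31
  d = 40: 𝟙(40) · σ(400/40) = 1 · 18 = 18
  d = 50: 𝟙(50) · σ(400/50) = 1 · 15 = 15
  d = 80: 𝟙(80) · σ(400/80) = 1 · 6 = 6
  d = 100: 𝟙(100) · σ(400/100) = 1 · 7 = 7
  d = 200: 𝟙(200) · σ(400/200) = 1 · 3 = 3
  d = 400: 𝟙(400) · σ(400/400) = 1 · 1 = 1
Summing: (𝟙 * σ)(400) = 961 + 465 + 217 + 186 + 93 + 90 + 31 + 42 + 31 + 18 + 15 + 6 + 7 + 3 + 1 = 2166.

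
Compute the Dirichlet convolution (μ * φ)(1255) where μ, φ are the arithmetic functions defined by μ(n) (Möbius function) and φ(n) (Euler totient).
(μ * φ)(1255) = 747

Divisors of 1255: [1, 5, 251, 1255]. For each d | 1255:
  d = 1: μ(1) · φ(1255/1) = 1 · 1000 = 1000
  d = 5: μ(5) · φ(1255/5) = -1 · 250 = -250
  d = 251: μ(251) · φ(1255/251) = -1 · 4 = -4
  d = 1255: μ(1255) · φ(1255/1255) = 1 · 1 = 1
Summing: (μ * φ)(1255) = 1000 + -250 + -4 + 1 = 747.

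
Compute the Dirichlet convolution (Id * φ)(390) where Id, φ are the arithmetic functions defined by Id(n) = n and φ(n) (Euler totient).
(Id * φ)(390) = 3375

Divisors of 390: [1, 2, 3, 5, 6, 10, 13, 15, 26, 30, 39, 65, 78, 130, 195, 390]. For each d | 390:
  d = 1: Id(1) · φ(390/1) = 1 · 96 = 96
  d = 2: Id(2) · φ(390/2) = 2 · 96 = 192
  d = 3: Id(3) · φ(390/3) = 3 · 48 = 144
  d = 5: Id(5) · φ(390/5) = 5 · 24 = 120
  d = 6: Id(6) · φ(390/6) = 6 · 48 = 288
  d = 10: Id(10) · φ(390/10) = 10 · 24 = 240
  d = 13: Id(13) · φ(390/13) = 13 · 8 = 104
  d = 15: Id(15) · φ(390/15) = 15 · 12 = 180
  d = 26: Id(26) · φ(390/26) = 26 · 8 = 208
  d = 30: Id(30) · φ(390/30) = 30 · 12 = 360
  d = 39: Id(39) · φ(390/39) = 39 · 4 = 156
  d = 65: Id(65) · φ(390/65) = 65 · 2 = 130
  d = 78: Id(78) · φ(390/78) = 78 · 4 = 312
  d = 130: Id(130) · φ(390/130) = 130 · 2 = 260
  d = 195: Id(195) · φ(390/195) = 195 · 1 = 195
  d = 390: Id(390) · φ(390/390) = 390 · 1 = 390
Summing: (Id * φ)(390) = 96 + 192 + 144 + 120 + 288 + 240 + 104 + 180 + 208 + 360 + 156 + 130 + 312 + 260 + 195 + 390 = 3375.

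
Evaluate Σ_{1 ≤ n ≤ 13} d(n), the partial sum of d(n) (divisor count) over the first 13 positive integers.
Σ_{n ≤ 13} d(n) = 37

Compute d(n) for each 1 ≤ n ≤ 13: d(1) = 1, d(2) = 2, d(3) = 2, d(4) = 3, d(5) = 2, d(6) = 4, d(7) = 2, d(8) = 4, d(9) = 3, d(10) = 4, d(11) = 2, d(12) = 6, d(13) = 2. Summing all 13 values: 37. (Dirichlet's divisor formula: Σ_{n ≤ x} d(n) = x ln(x) + (2γ − 1) x + O(√x). For x = 13, the asymptotic estimate is ≈ 35.35.)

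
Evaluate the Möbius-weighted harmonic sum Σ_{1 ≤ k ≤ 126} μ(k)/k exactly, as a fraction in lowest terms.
Σ μ(k)/k = 23090940688334333795050585396213953208427071/3161005464041760778814520629154366249327468699

Values of μ(k) for 1 ≤ k ≤ 126: μ(1) = 1, μ(2) = -1, μ(3) = -1, μ(5) = -1, μ(6) = 1, μ(7) = -1, μ(10) = 1, μ(11) = -1, μ(13) = -1, μ(14) = 1, μ(15) = 1, μ(17) = -1, μ(19) = -1, μ(21) = 1, μ(22) = 1, μ(23) = -1, μ(26) = 1, μ(29) = -1, μ(30) = -1, μ(31) = -1, μ(33) = 1, μ(34) = 1, μ(35) = 1, μ(37) = -1, μ(38) = 1, μ(39) = 1, μ(41) = -1, μ(42) = -1, μ(43) = -1, μ(46) = 1, μ(47) = -1, μ(51) = 1, μ(53) = -1, μ(55) = 1, μ(57) = 1, μ(58) = 1, μ(59) = -1, μ(61) = -1, μ(62) = 1, μ(65) = 1, μ(66) = -1, μ(67) = -1, μ(69) = 1, μ(70) = -1, μ(71) = -1, μ(73) = -1, μ(74) = 1, μ(77) = 1, μ(78) = -1, μ(79) = -1, μ(82) = 1, μ(83) = -1, μ(85) = 1, μ(86) = 1, μ(87) = 1, μ(89) = -1, μ(91) = 1, μ(93) = 1, μ(94) = 1, μ(95) = 1, μ(97) = -1, μ(101) = -1, μ(102) = -1, μ(103) = -1, μ(105) = -1, μ(106) = 1, μ(107) = -1, μ(109) = -1, μ(110) = -1, μ(111) = 1, μ(113) = -1, μ(114) = -1, μ(115) = 1, μ(118) = 1, μ(119) = 1, μ(122) = 1, μ(123) = 1, with μ = 0 on non-squarefree integers. Summing μ(k)/k for k where μ(k) ≠ 0 gives 23090940688334333795050585396213953208427071/3161005464041760778814520629154366249327468699 ≈ 0.0073. (PNT ⟺ this sum → 0 as n → ∞.)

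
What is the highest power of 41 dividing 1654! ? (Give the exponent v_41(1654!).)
v_41(1654!) = 40

Legendre's formula: v_p(n!) = Σ_{k ≥ 1} ⌊n / p^k⌋. For p = 41, n = 1654, the terms are:
  ⌊1654/41^1⌋ = ⌊1654/41⌋ = 40
(the next term ⌊1654/41^2⌋ = 0, terminating the sum). Summing: v_41(1654!) = 40 = 40.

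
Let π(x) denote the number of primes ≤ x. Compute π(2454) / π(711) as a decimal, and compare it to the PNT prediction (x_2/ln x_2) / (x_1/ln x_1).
π(2454)/π(711) = 363/127 ≈ 2.8583;  PNT prediction ≈ 2.9037.

π(711) = 127 and π(2454) = 363, so π(2454)/π(711) ≈ 2.8583. The PNT-predicted ratio is (2454/ln(2454)) / (711/ln(711)) ≈ 2.9037. The two agree to within a few percent, as expected.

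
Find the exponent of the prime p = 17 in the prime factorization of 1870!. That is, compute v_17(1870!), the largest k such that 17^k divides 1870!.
v_17(1870!) = 116

Legendre's formula: v_p(n!) = Σ_{k ≥ 1} ⌊n / p^k⌋. For p = 17, n = 1870, the terms are:
  ⌊1870/17^1⌋ = ⌊1870/17⌋ = 110
  ⌊1870/17^2⌋ = ⌊1870/289⌋ = 6
(the next term ⌊1870/17^3⌋ = 0, terminating the sum). Summing: v_17(1870!) = 110 + 6 = 116.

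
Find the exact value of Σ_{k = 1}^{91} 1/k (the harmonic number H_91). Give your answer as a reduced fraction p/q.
H_91 = 3661081314759399341652108474601318124261/718766754945489455304472257065075294400

Direct summation: H_91 = 1 + 1/2 + ... + 1/91. The least common denominator is lcm(1, ..., 91) = 718766754945489455304472257065075294400; over this denominator the numerator is 718766754945489455304472257065075294400 + 359383377472744727652236128532537647200 + 239588918315163151768157419021691764800 + 179691688736372363826118064266268823600 + 143753350989097891060894451413015058880 + 119794459157581575884078709510845882400 + 102680964992212779329210322437867899200 + 89845844368186181913059032133134411800 + 79862972771721050589385806340563921600 + 71876675494548945530447225706507529440 + 65342432267771768664042932460461390400 + 59897229578790787942039354755422941200 + 55289750380422265792651712081928868800 + 51340482496106389664605161218933949600 + 47917783663032630353631483804338352960 + 44922922184093090956529516066567205900 + 42280397349734673841439544533239723200 + 39931486385860525294692903170281960800 + 37829829207657339752866960898161857600 + 35938337747274472765223612853253764720 + 34226988330737593109736774145955966400 + 32671216133885884332021466230230695200 + 31250728475890845882803141611525012800 + 29948614789395393971019677377711470600 + 28750670197819578212178890282603011776 + 27644875190211132896325856040964434400 + 26620990923907016863128602113521307200 + 25670241248053194832302580609466974800 + 24785060515361705355326629553968113600 + 23958891831516315176815741902169176480 + 23186024353080305009821685711776622400 + 22461461092046545478264758033283602950 + 21780810755923922888014310820153796800 + 21140198674867336920719772266619861600 + 20536192998442555865842064487573579840 + 19965743192930262647346451585140980400 + 19426128512040255548769520461218251200 + 18914914603828669876433480449080928800 + 18429916793474088597550570693976289600 + 17969168873637236382611806426626882360 + 17530896462085108665962737977196958400 + 17113494165368796554868387072977983200 + 16715505928964871053592378071280820800 + 16335608066942942166010733115115347600 + 15972594554344210117877161268112784320 + 15625364237945422941401570805762506400 + 15292909679691265006478133129044155200 + 14974307394697696985509838688855735300 + 14668709284601825618458617491123985600 + 14375335098909789106089445141301505888 + 14093465783244891280479848177746574400 + 13822437595105566448162928020482217200 + 13561636885763951986876835038963684800 + 13310495461953508431564301056760653600 + 13068486453554353732808586492092278080 + 12835120624026597416151290304733487400 + 12609943069219113250955653632720619200 + 12392530257680852677663314776984056800 + 12182487371957448394991055204492801600 + 11979445915758157588407870951084588240 + 11783061556483433693515938640411070400 + 11593012176540152504910842855888311200 + 11408996110245864369912258048651988800 + 11230730546023272739132379016641801475 + 11057950076084453158530342416385773760 + 10890405377961961444007155410076898400 + 10727862014111782914992123239777243200 + 10570099337433668460359886133309930800 + 10416909491963615294267713870508337600 + 10268096499221277932921032243786789920 + 10123475421767457116964397986832046400 + 9982871596465131323673225792570490200 + 9846119930760129524718798041987332800 + 9713064256020127774384760230609125600 + 9583556732606526070726296760867670592 + 9457457301914334938216740224540464400 + 9334633181110252666291847494351627200 + 9214958396737044298775285346988144800 + 9098313353740372851955345026140193600 + 8984584436818618191305903213313441180 + 8873663641302338954376200704507102400 + 8765448231042554332981368988598479200 + 8659840421029993437403280205603316800 + 8556747082684398277434193536488991600 + 8456079469946934768287908906647944640 + 8357752964482435526796189035640410400 + 8261686838453901785108876517989371200 + 8167804033471471083005366557557673800 + 8076030954443701744994070304101969600 + 7986297277172105058938580634056392160 + 7898535768631752256093101725989838400 = 3661081314759399341652108474601318124261, so H_91 = 3661081314759399341652108474601318124261/718766754945489455304472257065075294400 (already in lowest terms) ≈ 5.09356. (The PNT-adjacent estimate ln(91) + γ ≈ 5.08808 matches within O(1/n).)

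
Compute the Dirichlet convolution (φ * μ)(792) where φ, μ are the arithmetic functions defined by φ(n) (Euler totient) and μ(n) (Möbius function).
(φ * μ)(792) = 72

Divisors of 792: [1, 2, 3, 4, 6, 8, 9, 11, 12, 18, 22, 24, 33, 36, 44, 66, 72, 88, 99, 132, 198, 264, 396, 792]. For each d | 792:
  d = 1: φ(1) · μ(792/1) = 1 · 0 = 0
  d = 2: φ(2) · μ(792/2) = 1 · 0 = 0
  d = 3: φ(3) · μ(792/3) = 2 · 0 = 0
  d = 4: φ(4) · μ(792/4) = 2 · 0 = 0
  d = 6: φ(6) · μ(792/6) = 2 · 0 = 0
  d = 8: φ(8) · μ(792/8) = 4 · 0 = 0
  d = 9: φ(9) · μ(792/9) = 6 · 0 = 0
  d = 11: φ(11) · μ(792/11) = 10 · 0 = 0
  d = 12: φ(12) · μ(792/12) = 4 · -1 = -4
  d = 18: φ(18) · μ(792/18) = 6 · 0 = 0
  d = 22: φ(22) · μ(792/22) = 10 · 0 = 0
  d = 24: φ(24) · μ(792/24) = 8 · 1 = 8
  d = 33: φ(33) · μ(792/33) = 20 · 0 = 0
  d = 36: φ(36) · μ(792/36) = 12 · 1 = 12
  d = 44: φ(44) · μ(792/44) = 20 · 0 = 0
  d = 66: φ(66) · μ(792/66) = 20 · 0 = 0
  d = 72: φ(72) · μ(792/72) = 24 · -1 = -24
  d = 88: φ(88) · μ(792/88) = 40 · 0 = 0
  d = 99: φ(99) · μ(792/99) = 60 · 0 = 0
  d = 132: φ(132) · μ(792/132) = 40 · 1 = 40
  d = 198: φ(198) · μ(792/198) = 60 · 0 = 0
  d = 264: φ(264) · μ(792/264) = 80 · -1 = -80
  d = 396: φ(396) · μ(792/396) = 120 · -1 = -120
  d = 792: φ(792) · μ(792/792) = 240 · 1 = 240
Summing: (φ * μ)(792) = 0 + 0 + 0 + 0 + 0 + 0 + 0 + 0 + -4 + 0 + 0 + 8 + 0 + 12 + 0 + 0 + -24 + 0 + 0 + 40 + 0 + -80 + -120 + 240 = 72.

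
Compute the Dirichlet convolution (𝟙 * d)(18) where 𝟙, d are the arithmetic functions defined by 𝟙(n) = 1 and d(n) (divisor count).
(𝟙 * d)(18) = 18

Divisors of 18: [1, 2, 3, 6, 9, 18]. For each d | 18:
  d = 1: 𝟙(1) · d(18/1) = 1 · 6 = 6
  d = 2: 𝟙(2) · d(18/2) = 1 · 3 = 3
  d = 3: 𝟙(3) · d(18/3) = 1 · 4 = 4
  d = 6: 𝟙(6) · d(18/6) = 1 · 2 = 2
  d = 9: 𝟙(9) · d(18/9) = 1 · 2 = 2
  d = 18: 𝟙(18) · d(18/18) = 1 · 1 = 1
Summing: (𝟙 * d)(18) = 6 + 3 + 4 + 2 + 2 + 1 = 18.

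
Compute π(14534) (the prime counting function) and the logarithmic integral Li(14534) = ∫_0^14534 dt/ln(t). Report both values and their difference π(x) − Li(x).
π(14534) = 1701;  Li(14534) ≈ 1728.08;  π(x) − Li(x) ≈ -27.08.

Direct count of primes ≤ 14534 gives π(14534) = 1701. Numerical evaluation of the logarithmic integral gives Li(14534) ≈ 1728.08. The difference π(x) − Li(x) ≈ -27.08 is typically negative for small/moderate x (Li(x) overestimates), though Littlewood's theorem shows this sign changes infinitely often.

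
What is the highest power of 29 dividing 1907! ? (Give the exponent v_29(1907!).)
v_29(1907!) = 67

Legendre's formula: v_p(n!) = Σ_{k ≥ 1} ⌊n / p^k⌋. For p = 29, n = 1907, the terms are:
  ⌊1907/29^1⌋ = ⌊1907/29⌋ = 65
  ⌊1907/29^2⌋ = ⌊1907/841⌋ = 2
(the next term ⌊1907/29^3⌋ = 0, terminating the sum). Summing: v_29(1907!) = 65 + 2 = 67.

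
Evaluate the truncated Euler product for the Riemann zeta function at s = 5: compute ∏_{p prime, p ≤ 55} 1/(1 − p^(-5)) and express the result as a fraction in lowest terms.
∏ = 16271272514460981588256692497708850770212394550299268449499486458883457010851/15691809316785373562301814354101424660311534867697905028310662923501211484160

The primes p ≤ 55 are [2, 3, 5, 7, 11, 13, 17, 19, 23, 29, 31, 37, 41, 43, 47, 53]. For each prime, (1 − 1/p^5)^(-1) = p^5 / (p^5 − 1). The product is (1 − 1/2^5)^(-1), (1 − 1/3^5)^(-1), (1 − 1/5^5)^(-1), (1 − 1/7^5)^(-1), (1 − 1/11^5)^(-1), (1 − 1/13^5)^(-1), (1 − 1/17^5)^(-1), (1 − 1/19^5)^(-1), (1 − 1/23^5)^(-1), (1 − 1/29^5)^(-1), (1 − 1/31^5)^(-1), (1 − 1/37^5)^(-1), (1 − 1/41^5)^(-1), (1 − 1/43^5)^(-1), (1 − 1/47^5)^(-1), (1 − 1/53^5)^(-1) = ∏ p^5 / (p^5 − 1) = 16271272514460981588256692497708850770212394550299268449499486458883457010851/15691809316785373562301814354101424660311534867697905028310662923501211484160.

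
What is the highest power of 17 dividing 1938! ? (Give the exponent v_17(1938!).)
v_17(1938!) = 120

Legendre's formula: v_p(n!) = Σ_{k ≥ 1} ⌊n / p^k⌋. For p = 17, n = 1938, the terms are:
  ⌊1938/17^1⌋ = ⌊1938/17⌋ = 114
  ⌊1938/17^2⌋ = ⌊1938/289⌋ = 6
(the next term ⌊1938/17^3⌋ = 0, terminating the sum). Summing: v_17(1938!) = 114 + 6 = 120.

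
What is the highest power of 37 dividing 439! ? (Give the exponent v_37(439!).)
v_37(439!) = 11

Legendre's formula: v_p(n!) = Σ_{k ≥ 1} ⌊n / p^k⌋. For p = 37, n = 439, the terms are:
  ⌊439/37^1⌋ = ⌊439/37⌋ = 11
(the next term ⌊439/37^2⌋ = 0, terminating the sum). Summing: v_37(439!) = 11 = 11.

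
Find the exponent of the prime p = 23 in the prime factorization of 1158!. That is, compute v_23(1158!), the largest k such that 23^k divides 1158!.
v_23(1158!) = 52

Legendre's formula: v_p(n!) = Σ_{k ≥ 1} ⌊n / p^k⌋. For p = 23, n = 1158, the terms are:
  ⌊1158/23^1⌋ = ⌊1158/23⌋ = 50
  ⌊1158/23^2⌋ = ⌊1158/529⌋ = 2
(the next term ⌊1158/23^3⌋ = 0, terminating the sum). Summing: v_23(1158!) = 50 + 2 = 52.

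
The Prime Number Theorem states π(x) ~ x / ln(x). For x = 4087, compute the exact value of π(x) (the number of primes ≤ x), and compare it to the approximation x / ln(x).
π(4087) = 562;  x/ln(x) ≈ 491.49;  relative error ≈ 12.55%.

Directly count primes up to 4087: π(4087) = 562. The PNT approximation gives 4087/ln(4087) ≈ 4087/8.31557 ≈ 491.49. Relative error (π(x) − x/ln(x)) / π(x) ≈ 12.55%; the approximation is known to undercount slightly (Li(x) is a better estimate).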